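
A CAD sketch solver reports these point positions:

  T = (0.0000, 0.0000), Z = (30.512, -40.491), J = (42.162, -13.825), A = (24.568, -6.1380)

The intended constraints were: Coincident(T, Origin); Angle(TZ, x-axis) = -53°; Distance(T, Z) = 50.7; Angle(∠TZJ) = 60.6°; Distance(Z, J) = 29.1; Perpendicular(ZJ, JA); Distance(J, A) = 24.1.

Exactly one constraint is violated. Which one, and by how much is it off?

Distance(J, A) = 24.1 — off by 4.90.

T = (0.00, 0.00) ✓; TZ at -53.00° ✓; |TZ| = 50.70 ✓; ∠TZJ = 60.60° ✓; |ZJ| = 29.10 ✓; ∠(ZJ, JA) = 90.00° ✓; |JA| = 19.20 ✗.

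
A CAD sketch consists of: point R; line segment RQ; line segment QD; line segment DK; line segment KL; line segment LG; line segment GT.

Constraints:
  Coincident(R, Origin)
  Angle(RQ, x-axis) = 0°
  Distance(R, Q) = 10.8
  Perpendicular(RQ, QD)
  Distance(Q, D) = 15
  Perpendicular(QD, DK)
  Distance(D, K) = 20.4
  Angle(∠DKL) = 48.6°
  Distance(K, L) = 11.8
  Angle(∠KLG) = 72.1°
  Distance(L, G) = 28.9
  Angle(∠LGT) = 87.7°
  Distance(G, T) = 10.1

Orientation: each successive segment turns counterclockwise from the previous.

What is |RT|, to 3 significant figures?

36.0

R is at the origin; RQ runs at 0.0° with length 10.8, so Q = (10.8, 0.00). The perpendicularity gives QD at right angles to RQ, so QD runs at 90.0°; with |QD| = 15.0, D = (10.8, 15.0). QD is perpendicular to DK, so DK runs at -180°; with |DK| = 20.4, K = (-9.60, 15.0). ∠DKL = 48.6° gives KL at -48.6° from the x-axis; with |KL| = 11.8, L = (-1.80, 6.15). ∠KLG = 72.1° gives LG at 59.3° from the x-axis; with |LG| = 28.9, G = (13.0, 31.0). ∠LGT = 87.7° gives GT at 152° from the x-axis; with |GT| = 10.1, T = (4.07, 35.8). Then |RT| = |T − R| = 36.0.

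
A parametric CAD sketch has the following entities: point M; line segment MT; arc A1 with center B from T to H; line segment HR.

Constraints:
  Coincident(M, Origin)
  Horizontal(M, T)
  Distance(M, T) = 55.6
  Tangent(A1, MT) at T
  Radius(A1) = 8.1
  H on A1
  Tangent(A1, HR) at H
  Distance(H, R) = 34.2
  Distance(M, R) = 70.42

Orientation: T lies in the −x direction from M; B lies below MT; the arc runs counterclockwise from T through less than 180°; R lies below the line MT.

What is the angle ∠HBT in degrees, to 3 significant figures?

103°

M is at the origin; M and T share the same y with |MT| = 55.6 and T on the −x side, so T = (-55.6, 0.00). Since A1 is tangent to MT there, BT ⟂ MT, so B = T + (0, -8.1) = (-55.6, -8.10). Since BH ⟂ HR (tangency), |BR| = √(8.1² + 34.2²) = 35.1 regardless of where H sits on A1. So R lies on both circle(M, 70.42) and circle(B, 35.1); the below-MT intersection is R = (-55.6, -43.2). H is the foot of the tangent from R: H = (-63.5, -9.97).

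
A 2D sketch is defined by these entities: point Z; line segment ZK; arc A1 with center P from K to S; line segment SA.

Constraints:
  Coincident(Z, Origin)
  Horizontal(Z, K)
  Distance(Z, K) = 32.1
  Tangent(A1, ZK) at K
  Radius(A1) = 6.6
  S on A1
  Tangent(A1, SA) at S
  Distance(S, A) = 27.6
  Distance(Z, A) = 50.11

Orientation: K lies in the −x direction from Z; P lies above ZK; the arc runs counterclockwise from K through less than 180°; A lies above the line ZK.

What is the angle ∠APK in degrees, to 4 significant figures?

171.8°

Z is at the origin; Z and K share the same y with |ZK| = 32.1 and K on the −x side, so K = (-32.10, 0.000). The tangent condition forces PK to be normal to ZK, so P = K + (0, 6.6) = (-32.10, 6.600). Since PS ⟂ SA (tangency), |PA| = √(6.6² + 27.6²) = 28.38 regardless of where S sits on A1. So A lies on both circle(Z, 50.11) and circle(P, 28.38); the above-ZK intersection is A = (-36.17, 34.69). S is the foot of the tangent from A: S = (-25.97, 9.039).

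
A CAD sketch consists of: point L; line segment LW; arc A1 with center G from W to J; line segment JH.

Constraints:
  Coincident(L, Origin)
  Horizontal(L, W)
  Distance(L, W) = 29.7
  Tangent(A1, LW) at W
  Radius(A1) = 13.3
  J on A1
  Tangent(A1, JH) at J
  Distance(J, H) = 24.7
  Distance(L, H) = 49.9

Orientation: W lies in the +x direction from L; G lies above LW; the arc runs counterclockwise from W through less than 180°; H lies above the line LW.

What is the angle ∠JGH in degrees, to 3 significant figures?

61.7°

Checks: L.y = 0.00, W.y = 0.00 ✓; |GJ| = 13.30 ✓; ∠(GJ, JH) = 90.00° ✓; |JH| = 24.70 ✓; |LH| = 49.90 ✓.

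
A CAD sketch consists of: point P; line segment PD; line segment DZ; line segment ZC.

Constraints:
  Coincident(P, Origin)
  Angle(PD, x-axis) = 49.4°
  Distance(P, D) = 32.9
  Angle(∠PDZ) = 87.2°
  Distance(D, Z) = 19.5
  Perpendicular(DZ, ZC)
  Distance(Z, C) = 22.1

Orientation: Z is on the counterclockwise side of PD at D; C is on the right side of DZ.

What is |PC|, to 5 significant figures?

57.800

P is at the origin; PD runs at 49.4° with length 32.9, so D = 32.9·(cos 49.4°, sin 49.4°) = (21.410, 24.980). ∠PDZ = 87.2°, so DZ runs at 49.4° + (180° − 87.2°) = 142.20° from the x-axis; with |DZ| = 19.5, Z = D + 19.5·(cos 142.20°, sin 142.20°) = (6.0024, 36.932). The perpendicularity gives ZC at right angles to DZ; with |ZC| = 22.1 on the right of DZ, C = Z + 22.1·(0.61291, 0.79016) = (19.548, 54.394). Then |PC| = |C − P| = 57.800.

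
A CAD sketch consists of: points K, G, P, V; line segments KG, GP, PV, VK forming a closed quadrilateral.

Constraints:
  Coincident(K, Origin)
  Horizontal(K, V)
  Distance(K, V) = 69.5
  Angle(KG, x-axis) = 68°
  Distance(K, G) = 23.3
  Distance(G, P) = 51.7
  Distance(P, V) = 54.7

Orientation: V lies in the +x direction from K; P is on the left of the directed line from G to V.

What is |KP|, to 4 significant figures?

72.40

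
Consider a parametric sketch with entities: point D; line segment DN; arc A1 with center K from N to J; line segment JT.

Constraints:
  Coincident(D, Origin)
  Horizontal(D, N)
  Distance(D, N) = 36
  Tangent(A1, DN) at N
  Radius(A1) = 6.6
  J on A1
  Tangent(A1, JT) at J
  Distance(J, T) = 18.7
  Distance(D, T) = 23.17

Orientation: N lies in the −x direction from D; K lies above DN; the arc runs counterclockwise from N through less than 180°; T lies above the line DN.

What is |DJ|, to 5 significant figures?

31.503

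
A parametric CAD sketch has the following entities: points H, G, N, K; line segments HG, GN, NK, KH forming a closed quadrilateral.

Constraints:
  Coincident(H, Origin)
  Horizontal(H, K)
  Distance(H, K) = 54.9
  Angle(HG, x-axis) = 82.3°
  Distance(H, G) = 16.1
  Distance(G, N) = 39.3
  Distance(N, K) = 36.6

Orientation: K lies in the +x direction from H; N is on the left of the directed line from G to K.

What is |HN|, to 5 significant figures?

49.821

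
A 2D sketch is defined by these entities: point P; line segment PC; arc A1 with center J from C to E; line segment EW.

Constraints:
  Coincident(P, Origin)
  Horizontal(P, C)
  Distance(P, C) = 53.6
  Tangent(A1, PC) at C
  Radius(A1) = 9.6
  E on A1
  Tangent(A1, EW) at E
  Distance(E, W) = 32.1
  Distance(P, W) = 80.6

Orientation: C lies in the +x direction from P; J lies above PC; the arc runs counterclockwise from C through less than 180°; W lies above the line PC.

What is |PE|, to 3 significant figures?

63.3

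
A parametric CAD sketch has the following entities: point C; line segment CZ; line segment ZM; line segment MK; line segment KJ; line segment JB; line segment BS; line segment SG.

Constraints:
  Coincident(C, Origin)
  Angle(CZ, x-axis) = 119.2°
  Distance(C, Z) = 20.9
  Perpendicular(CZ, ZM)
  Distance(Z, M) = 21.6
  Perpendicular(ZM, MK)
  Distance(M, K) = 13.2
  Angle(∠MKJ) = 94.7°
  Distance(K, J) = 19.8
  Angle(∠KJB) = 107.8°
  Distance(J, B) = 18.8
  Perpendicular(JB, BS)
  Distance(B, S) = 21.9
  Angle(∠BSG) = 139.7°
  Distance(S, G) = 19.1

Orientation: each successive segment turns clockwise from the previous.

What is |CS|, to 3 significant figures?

35.1

C is at the origin; CZ runs at 119.2° with length 20.9, so Z = (-10.2, 18.2). CZ is perpendicular to ZM, so ZM runs at 29.2°; with |ZM| = 21.6, M = (8.66, 28.8). The perpendicularity gives MK at right angles to ZM, so MK runs at -60.8°; with |MK| = 13.2, K = (15.1, 17.3). ∠MKJ = 94.7° gives KJ at -146° from the x-axis; with |KJ| = 19.8, J = (-1.34, 6.22). ∠KJB = 107.8° gives JB at 142° from the x-axis; with |JB| = 18.8, B = (-16.1, 17.9). JB is perpendicular to BS, so BS runs at 51.7°; with |BS| = 21.9, S = (-2.52, 35.1). Then |CS| = |S − C| = 35.1.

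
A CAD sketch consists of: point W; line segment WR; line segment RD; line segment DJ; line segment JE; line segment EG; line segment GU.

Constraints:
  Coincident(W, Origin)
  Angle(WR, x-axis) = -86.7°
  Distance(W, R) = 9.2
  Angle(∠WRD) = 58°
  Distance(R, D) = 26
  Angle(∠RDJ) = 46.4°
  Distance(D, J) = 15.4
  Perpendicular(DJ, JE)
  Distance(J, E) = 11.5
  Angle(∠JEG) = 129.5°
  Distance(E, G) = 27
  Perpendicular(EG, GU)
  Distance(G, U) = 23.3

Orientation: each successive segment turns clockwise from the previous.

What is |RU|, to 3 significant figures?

39.0

W is at the origin; WR runs at -86.7° with length 9.2, so R = (0.530, -9.18). ∠WRD = 58.0° gives RD at 151° from the x-axis; with |RD| = 26.0, D = (-22.3, 3.30). ∠RDJ = 46.4° gives DJ at 17.7° from the x-axis; with |DJ| = 15.4, J = (-7.61, 7.98). The perpendicularity gives JE at right angles to DJ, so JE runs at -72.3°; with |JE| = 11.5, E = (-4.11, -2.97). ∠JEG = 129.5° gives EG at -123° from the x-axis; with |EG| = 27.0, G = (-18.7, -25.7). EG is perpendicular to GU, so GU runs at 147°; with |GU| = 23.3, U = (-38.3, -13.0). Then |RU| = |U − R| = 39.0.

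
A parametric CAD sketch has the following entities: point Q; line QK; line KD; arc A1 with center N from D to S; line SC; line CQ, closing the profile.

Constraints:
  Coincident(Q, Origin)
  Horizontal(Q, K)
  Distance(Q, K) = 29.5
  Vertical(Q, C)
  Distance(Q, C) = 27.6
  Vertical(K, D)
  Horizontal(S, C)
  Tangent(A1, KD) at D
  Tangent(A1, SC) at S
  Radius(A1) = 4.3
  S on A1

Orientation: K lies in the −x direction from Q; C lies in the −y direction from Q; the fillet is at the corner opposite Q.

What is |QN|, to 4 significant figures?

34.32

Q is at the origin; Q and K share the same y with |QK| = 29.5 and K on the −x side, so K = (-29.50, 0.000). QC is vertical with |QC| = 27.6 and C on the −y side, so C = (0.000, -27.60). The virtual corner opposite Q is at (-29.50, -27.60). Since A1 is tangent to KD there, ND ⟂ KD and tangency of A1 to SC means the radius NS is perpendicular to SC, with radius 4.3, so the center N sits 4.3 in from both sides at N = (-25.20, -23.30). Then |QN| = |N − Q| = 34.32.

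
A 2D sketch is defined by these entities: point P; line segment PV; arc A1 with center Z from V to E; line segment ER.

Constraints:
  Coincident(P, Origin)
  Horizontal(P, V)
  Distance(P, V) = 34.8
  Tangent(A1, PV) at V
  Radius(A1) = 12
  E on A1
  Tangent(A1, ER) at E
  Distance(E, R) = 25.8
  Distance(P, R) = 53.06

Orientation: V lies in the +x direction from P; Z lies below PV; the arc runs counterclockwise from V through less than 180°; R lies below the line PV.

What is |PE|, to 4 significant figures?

29.21

P is at the origin; PV is horizontal with |PV| = 34.8 and V on the +x side, so V = (34.80, 0.000). Since A1 is tangent to PV there, ZV ⟂ PV, so Z = V + (0, -12) = (34.80, -12.00). Since ZE ⟂ ER (tangency), |ZR| = √(12.0² + 25.8²) = 28.45 regardless of where E sits on A1. So R lies on both circle(P, 53.06) and circle(Z, 28.45); the below-PV intersection is R = (34.34, -40.45). E is the foot of the tangent from R: E = (23.84, -16.88).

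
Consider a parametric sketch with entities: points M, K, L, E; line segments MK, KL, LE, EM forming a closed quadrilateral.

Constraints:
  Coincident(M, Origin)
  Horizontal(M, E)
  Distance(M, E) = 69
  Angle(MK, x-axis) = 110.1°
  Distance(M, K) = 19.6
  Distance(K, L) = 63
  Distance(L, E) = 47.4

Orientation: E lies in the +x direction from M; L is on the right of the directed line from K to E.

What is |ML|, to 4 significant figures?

44.89

M is at the origin; ME is horizontal with |ME| = 69.0 and E in +x, so E = (69.0, 0). MK runs at 110.1° with |MK| = 19.6, so K = (-6.736, 18.41). L is determined by |KL| = 63.0 and |LE| = 47.4 together: it lies at the intersection of circle(K, 63.0) and circle(E, 47.4). With |KE| = 77.94, the foot of the radical line on KE is 50.02 from K and the perpendicular offset is √(63.0² − 50.02²) = 38.30. Taking the right-of-KE solution: L = (32.82, -30.63).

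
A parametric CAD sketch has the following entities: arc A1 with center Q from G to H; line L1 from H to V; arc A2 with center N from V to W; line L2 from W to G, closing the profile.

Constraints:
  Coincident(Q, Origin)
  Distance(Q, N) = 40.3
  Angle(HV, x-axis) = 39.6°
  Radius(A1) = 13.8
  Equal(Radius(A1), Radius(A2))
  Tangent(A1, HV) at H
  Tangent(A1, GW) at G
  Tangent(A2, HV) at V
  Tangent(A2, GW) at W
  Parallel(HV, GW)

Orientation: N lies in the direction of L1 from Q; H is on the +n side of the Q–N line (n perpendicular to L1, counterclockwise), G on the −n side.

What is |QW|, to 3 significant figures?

42.6

The slot axis is L1's direction at 39.6°, so u = (cos 39.6°, sin 39.6°) = (0.771, 0.637) and n = (−sin 39.6°, cos 39.6°) = (-0.637, 0.771). Q is at the origin and N lies 40.3 along u from Q, so N = 40.3·u = (31.1, 25.7). Tangency of A1 to both parallel lines with radius 13.8 puts H and G at Q ± 13.8·n: H = (-8.80, 10.6), G = (8.80, -10.6). Equal radii place V and W the same way about N: V = N + 13.8·n = (22.3, 36.3), W = N − 13.8·n = (39.8, 15.1). Then |QW| = |W − Q| = 42.6.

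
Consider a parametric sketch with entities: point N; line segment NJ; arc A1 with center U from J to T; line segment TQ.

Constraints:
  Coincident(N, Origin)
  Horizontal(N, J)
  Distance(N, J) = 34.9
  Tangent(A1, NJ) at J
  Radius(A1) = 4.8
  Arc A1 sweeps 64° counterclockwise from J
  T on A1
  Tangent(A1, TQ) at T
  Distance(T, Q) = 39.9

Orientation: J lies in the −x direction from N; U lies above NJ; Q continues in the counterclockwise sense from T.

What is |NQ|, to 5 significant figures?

40.721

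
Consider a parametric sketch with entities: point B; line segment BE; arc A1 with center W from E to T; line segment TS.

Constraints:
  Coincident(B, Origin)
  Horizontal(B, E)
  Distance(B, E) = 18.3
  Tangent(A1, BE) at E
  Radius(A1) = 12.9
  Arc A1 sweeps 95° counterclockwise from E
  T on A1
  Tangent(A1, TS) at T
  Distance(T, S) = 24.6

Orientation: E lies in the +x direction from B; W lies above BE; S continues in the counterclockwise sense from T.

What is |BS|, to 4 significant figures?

48.23

B is at the origin; B and E share the same y with |BE| = 18.3 and E on the +x side, so E = (18.30, 0.000). Tangency of A1 to BE means the radius WE is perpendicular to BE, so W = E + (0, 12.9) = (18.30, 12.90). On A1, E sits at bearing -90° from W; a 95° counterclockwise sweep puts T at bearing 5°, so T = W + 12.9·(cos 5°, sin 5°) = (31.15, 14.02). Since A1 is tangent to TS there, WT ⟂ TS, so TS runs along (−sin 5°, cos 5°); with |TS| = 24.6, S = (29.01, 38.53). Then |BS| = |S − B| = 48.23.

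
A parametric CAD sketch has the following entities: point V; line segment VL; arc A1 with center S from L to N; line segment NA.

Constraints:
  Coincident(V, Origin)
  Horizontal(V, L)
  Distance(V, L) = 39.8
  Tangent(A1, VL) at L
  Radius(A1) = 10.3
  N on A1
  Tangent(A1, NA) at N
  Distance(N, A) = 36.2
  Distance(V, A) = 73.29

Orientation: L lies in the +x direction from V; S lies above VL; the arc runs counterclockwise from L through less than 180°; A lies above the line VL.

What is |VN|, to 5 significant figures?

50.209

V is at the origin; V and L share the same y with |VL| = 39.8 and L on the +x side, so L = (39.800, 0.0000). Tangency of A1 to VL means the radius SL is perpendicular to VL, so S = L + (0, 10.3) = (39.800, 10.300). Since SN ⟂ NA (tangency), |SA| = √(10.3² + 36.2²) = 37.637 regardless of where N sits on A1. So A lies on both circle(V, 73.29) and circle(S, 37.637); the above-VL intersection is A = (60.040, 42.031). N is the foot of the tangent from A: N = (49.668, 7.3489).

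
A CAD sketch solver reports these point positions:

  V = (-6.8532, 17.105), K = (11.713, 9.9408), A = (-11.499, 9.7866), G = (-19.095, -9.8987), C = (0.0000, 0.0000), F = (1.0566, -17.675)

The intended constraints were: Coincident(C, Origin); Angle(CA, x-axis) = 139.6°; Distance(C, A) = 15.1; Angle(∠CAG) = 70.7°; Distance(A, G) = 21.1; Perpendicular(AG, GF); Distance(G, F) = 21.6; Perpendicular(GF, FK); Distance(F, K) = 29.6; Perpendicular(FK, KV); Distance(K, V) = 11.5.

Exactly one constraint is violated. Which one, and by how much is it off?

Distance(K, V) = 11.5 — off by 8.40.

C = (0.00, 0.00) ✓; CA at 139.6° ✓; |CA| = 15.10 ✓; ∠CAG = 70.70° ✓; |AG| = 21.10 ✓; ∠(AG, GF) = 90.00° ✓; |GF| = 21.60 ✓; ∠(GF, FK) = 90.00° ✓; |FK| = 29.60 ✓; ∠(FK, KV) = 90.00° ✓; |KV| = 19.90 ✗.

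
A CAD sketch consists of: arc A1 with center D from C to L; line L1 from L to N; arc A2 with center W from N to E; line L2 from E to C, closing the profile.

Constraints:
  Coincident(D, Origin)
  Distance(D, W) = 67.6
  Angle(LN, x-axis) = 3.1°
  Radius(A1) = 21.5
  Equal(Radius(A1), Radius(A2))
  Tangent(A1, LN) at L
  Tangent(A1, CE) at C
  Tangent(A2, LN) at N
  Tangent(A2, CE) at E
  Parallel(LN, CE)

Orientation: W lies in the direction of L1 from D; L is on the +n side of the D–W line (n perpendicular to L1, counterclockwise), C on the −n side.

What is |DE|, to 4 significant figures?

70.94

The slot axis is L1's direction at 3.1°, so u = (cos 3.1°, sin 3.1°) = (0.9985, 0.05408) and n = (−sin 3.1°, cos 3.1°) = (-0.05408, 0.9985). D is at the origin and W lies 67.6 along u from D, so W = 67.6·u = (67.50, 3.656). Tangency of A1 to both parallel lines with radius 21.5 puts L and C at D ± 21.5·n: L = (-1.163, 21.47), C = (1.163, -21.47). Equal radii place N and E the same way about W: N = W + 21.5·n = (66.34, 25.12), E = W − 21.5·n = (68.66, -17.81). Then |DE| = |E − D| = 70.94.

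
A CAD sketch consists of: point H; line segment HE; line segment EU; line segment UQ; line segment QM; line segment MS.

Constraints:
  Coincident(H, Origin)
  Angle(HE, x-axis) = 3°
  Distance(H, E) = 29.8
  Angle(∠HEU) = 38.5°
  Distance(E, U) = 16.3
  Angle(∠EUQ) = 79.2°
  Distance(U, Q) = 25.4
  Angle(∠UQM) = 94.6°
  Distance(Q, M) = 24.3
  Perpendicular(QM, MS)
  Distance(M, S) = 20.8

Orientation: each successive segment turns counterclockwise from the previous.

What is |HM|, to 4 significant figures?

36.14

∠EUQ = 79.2° gives UQ at -114.7° from the x-axis; with |UQ| = 25.4, Q = (5.875, -12.05). ∠UQM = 94.6° gives QM at -29.30° from the x-axis; with |QM| = 24.3, M = (27.07, -23.94). Then |HM| = |M − H| = 36.14.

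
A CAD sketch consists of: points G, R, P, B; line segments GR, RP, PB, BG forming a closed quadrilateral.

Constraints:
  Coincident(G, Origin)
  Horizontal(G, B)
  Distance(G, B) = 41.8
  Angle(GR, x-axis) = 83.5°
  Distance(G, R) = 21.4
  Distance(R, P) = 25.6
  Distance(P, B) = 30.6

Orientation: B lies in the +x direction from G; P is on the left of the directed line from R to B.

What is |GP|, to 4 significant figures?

38.44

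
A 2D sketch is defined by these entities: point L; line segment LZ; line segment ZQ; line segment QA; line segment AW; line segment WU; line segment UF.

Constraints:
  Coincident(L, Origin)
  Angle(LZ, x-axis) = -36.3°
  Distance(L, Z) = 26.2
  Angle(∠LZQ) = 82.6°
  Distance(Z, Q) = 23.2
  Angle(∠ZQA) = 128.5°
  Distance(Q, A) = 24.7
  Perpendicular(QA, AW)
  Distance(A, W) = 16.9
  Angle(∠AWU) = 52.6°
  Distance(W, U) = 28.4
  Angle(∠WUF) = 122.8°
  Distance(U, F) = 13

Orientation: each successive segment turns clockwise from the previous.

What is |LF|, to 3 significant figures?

45.3

∠AWU = 52.6° gives WU at -42.6° from the x-axis; with |WU| = 28.4, U = (2.93, -32.4). ∠WUF = 122.8° gives UF at -99.8° from the x-axis; with |UF| = 13.0, F = (0.713, -45.2). Then |LF| = |F − L| = 45.3.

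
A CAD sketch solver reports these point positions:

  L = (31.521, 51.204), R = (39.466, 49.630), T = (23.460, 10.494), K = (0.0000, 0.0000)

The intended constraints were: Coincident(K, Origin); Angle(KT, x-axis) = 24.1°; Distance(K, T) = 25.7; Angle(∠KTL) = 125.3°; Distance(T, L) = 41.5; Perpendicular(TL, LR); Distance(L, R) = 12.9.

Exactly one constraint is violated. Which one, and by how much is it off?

Distance(L, R) = 12.9 — off by 4.80.

K = (0.00, 0.00) ✓; KT at 24.10° ✓; |KT| = 25.70 ✓; ∠KTL = 125.3° ✓; |TL| = 41.50 ✓; ∠(TL, LR) = 90.01° ✓; |LR| = 8.099 ✗.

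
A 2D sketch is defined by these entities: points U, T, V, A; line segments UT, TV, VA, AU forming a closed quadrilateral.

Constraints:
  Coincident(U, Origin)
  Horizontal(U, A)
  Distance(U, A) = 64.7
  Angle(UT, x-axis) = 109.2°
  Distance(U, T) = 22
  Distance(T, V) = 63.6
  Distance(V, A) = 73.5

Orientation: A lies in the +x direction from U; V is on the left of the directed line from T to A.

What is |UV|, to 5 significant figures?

76.493

U is at the origin; UA is horizontal with |UA| = 64.7 and A in +x, so A = (64.7, 0). UT runs at 109.2° with |UT| = 22.0, so T = (-7.2351, 20.776). V is determined by |TV| = 63.6 and |VA| = 73.5 together: it lies at the intersection of circle(T, 63.6) and circle(A, 73.5). With |TA| = 74.875, the foot of the radical line on TA is 28.374 from T and the perpendicular offset is √(63.6² − 28.374²) = 56.920. Taking the left-of-TA solution: V = (35.819, 67.588).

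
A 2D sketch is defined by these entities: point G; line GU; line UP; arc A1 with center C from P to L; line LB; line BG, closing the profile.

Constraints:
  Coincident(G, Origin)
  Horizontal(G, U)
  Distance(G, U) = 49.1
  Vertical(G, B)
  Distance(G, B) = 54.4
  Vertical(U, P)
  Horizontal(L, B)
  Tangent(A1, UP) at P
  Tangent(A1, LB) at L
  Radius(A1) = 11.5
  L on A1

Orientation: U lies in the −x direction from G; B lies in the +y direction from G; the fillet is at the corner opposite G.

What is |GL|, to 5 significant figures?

66.130

G is at the origin; G and U share the same y with |GU| = 49.1 and U on the −x side, so U = (-49.100, 0.0000). G and B share the same x with |GB| = 54.4 and B on the +y side, so B = (0.0000, 54.400). The virtual corner opposite G is at (-49.100, 54.400). The tangent condition forces CP to be normal to UP and tangency of A1 to LB means the radius CL is perpendicular to LB, with radius 11.5, so the center C sits 11.5 in from both sides at C = (-37.600, 42.900). That places the tangent points at P = (-49.100, 42.900) on UP and L = (-37.600, 54.400) on LB. Then |GL| = |L − G| = 66.130.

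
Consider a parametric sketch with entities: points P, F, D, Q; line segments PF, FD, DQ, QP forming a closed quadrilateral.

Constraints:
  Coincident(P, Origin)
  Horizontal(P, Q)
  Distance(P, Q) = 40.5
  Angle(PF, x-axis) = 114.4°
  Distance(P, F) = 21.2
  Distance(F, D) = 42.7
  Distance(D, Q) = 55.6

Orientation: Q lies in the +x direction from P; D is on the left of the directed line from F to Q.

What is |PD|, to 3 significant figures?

55.0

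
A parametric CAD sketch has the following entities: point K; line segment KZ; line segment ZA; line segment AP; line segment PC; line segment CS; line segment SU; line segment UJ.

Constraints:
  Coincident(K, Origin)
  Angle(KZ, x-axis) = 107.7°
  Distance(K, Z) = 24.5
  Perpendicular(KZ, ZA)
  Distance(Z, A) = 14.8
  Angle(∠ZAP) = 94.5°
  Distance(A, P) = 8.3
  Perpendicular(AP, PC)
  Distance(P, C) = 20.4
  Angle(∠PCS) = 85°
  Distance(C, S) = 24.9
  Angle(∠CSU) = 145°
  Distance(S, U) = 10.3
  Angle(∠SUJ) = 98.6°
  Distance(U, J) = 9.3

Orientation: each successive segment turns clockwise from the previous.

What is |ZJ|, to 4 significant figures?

21.47

∠CSU = 145.0° gives SU at 72.20° from the x-axis; with |SU| = 10.3, U = (-13.32, 46.04). ∠SUJ = 98.6° gives UJ at -9.200° from the x-axis; with |UJ| = 9.3, J = (-4.135, 44.55). Then |ZJ| = |J − Z| = 21.47.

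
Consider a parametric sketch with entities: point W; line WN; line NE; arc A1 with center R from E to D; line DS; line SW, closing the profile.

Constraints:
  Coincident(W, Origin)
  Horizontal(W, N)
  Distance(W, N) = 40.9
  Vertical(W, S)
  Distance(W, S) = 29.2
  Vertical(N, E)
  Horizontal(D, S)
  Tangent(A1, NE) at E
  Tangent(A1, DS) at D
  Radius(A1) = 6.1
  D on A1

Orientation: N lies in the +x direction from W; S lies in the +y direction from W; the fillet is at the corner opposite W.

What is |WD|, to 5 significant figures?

45.428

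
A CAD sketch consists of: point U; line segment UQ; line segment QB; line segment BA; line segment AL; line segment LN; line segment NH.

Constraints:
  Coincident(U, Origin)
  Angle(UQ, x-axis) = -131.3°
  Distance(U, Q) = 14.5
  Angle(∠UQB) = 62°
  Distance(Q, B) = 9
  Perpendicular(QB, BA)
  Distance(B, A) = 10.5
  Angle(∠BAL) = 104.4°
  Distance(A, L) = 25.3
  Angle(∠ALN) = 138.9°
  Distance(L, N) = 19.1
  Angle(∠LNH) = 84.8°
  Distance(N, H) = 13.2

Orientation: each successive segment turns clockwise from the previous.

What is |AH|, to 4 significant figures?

37.13

∠ALN = 138.9° gives LN at -96.00° from the x-axis; with |LN| = 19.1, N = (9.622, -38.46). ∠LNH = 84.8° gives NH at 168.8° from the x-axis; with |NH| = 13.2, H = (-3.327, -35.89). Then |AH| = |H − A| = 37.13.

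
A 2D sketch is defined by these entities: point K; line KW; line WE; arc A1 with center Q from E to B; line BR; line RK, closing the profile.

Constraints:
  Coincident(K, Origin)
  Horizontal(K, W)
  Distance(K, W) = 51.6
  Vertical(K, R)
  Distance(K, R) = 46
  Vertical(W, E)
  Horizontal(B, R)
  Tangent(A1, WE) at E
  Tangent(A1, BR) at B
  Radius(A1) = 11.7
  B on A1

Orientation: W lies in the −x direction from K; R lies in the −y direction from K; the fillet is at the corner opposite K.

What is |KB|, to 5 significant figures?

60.893

K is at the origin; KW is horizontal with |KW| = 51.6 and W on the −x side, so W = (-51.600, 0.0000). KR is vertical with |KR| = 46.0 and R on the −y side, so R = (0.0000, -46.000). The virtual corner opposite K is at (-51.600, -46.000). The tangent condition forces QE to be normal to WE and since A1 is tangent to BR there, QB ⟂ BR, with radius 11.7, so the center Q sits 11.7 in from both sides at Q = (-39.900, -34.300). That places the tangent points at E = (-51.600, -34.300) on WE and B = (-39.900, -46.000) on BR. Then |KB| = |B − K| = 60.893.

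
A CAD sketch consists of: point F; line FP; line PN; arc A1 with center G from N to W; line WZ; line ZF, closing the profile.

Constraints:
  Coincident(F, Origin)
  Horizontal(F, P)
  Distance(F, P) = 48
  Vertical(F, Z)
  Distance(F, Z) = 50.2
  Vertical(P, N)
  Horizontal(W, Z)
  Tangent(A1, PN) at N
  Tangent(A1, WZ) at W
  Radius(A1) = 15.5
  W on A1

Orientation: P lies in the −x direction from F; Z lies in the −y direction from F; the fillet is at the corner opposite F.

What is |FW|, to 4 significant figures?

59.80

F is at the origin; F and P share the same y with |FP| = 48.0 and P on the −x side, so P = (-48.00, 0.000). F and Z share the same x with |FZ| = 50.2 and Z on the −y side, so Z = (0.000, -50.20). The virtual corner opposite F is at (-48.00, -50.20). Since A1 is tangent to PN there, GN ⟂ PN and A1 meets WZ tangentially, so GW is at right angles to WZ, with radius 15.5, so the center G sits 15.5 in from both sides at G = (-32.50, -34.70). That places the tangent points at N = (-48.00, -34.70) on PN and W = (-32.50, -50.20) on WZ. Then |FW| = |W − F| = 59.80.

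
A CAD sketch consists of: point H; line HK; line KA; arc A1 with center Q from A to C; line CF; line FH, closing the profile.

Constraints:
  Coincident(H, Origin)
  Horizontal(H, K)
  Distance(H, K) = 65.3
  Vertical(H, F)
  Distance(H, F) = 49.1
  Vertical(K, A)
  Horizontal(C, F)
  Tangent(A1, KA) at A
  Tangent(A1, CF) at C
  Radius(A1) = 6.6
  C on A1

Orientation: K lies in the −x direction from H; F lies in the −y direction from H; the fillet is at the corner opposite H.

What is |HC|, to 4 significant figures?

76.53

The virtual corner opposite H is at (-65.30, -49.10). Since A1 is tangent to KA there, QA ⟂ KA and the tangent condition forces QC to be normal to CF, with radius 6.6, so the center Q sits 6.6 in from both sides at Q = (-58.70, -42.50). That places the tangent points at A = (-65.30, -42.50) on KA and C = (-58.70, -49.10) on CF. Then |HC| = |C − H| = 76.53.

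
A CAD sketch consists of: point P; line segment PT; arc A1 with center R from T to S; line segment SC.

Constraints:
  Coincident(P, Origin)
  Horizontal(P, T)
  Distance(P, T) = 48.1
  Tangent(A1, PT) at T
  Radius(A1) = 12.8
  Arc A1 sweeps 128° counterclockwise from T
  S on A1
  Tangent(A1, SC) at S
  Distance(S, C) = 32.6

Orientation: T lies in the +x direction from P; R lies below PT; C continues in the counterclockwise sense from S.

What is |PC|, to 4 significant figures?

74.32

On A1, T sits at bearing 90° from R; a 128° counterclockwise sweep puts S at bearing 218°, so S = R + 12.8·(cos 218°, sin 218°) = (38.01, -20.68). Since A1 is tangent to SC there, RS ⟂ SC, so SC runs along (−sin 218°, cos 218°); with |SC| = 32.6, C = (58.08, -46.37). Then |PC| = |C − P| = 74.32.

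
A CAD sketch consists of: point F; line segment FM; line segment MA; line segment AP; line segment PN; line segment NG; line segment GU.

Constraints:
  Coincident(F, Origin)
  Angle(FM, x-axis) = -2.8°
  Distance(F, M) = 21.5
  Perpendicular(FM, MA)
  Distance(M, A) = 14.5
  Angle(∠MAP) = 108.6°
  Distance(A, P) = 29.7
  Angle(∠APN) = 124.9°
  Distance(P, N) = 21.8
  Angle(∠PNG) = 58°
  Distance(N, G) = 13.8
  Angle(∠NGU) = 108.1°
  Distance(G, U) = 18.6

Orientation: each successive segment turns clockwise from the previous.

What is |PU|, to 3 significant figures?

8.07

∠PNG = 58.0° gives NG at 18.7° from the x-axis; with |NG| = 13.8, G = (-11.6, -5.39). ∠NGU = 108.1° gives GU at -53.2° from the x-axis; with |GU| = 18.6, U = (-0.468, -20.3). Then |PU| = |U − P| = 8.07.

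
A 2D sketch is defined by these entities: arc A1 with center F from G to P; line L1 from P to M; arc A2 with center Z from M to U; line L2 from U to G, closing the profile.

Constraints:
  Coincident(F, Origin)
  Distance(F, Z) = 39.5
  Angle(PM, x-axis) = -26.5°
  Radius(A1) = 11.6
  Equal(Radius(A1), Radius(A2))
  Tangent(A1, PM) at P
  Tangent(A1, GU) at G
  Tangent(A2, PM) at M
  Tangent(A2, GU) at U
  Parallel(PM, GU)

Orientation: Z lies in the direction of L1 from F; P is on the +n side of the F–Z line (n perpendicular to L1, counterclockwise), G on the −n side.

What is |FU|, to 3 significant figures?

41.2

The slot axis is L1's direction at -26.5°, so u = (cos -26.5°, sin -26.5°) = (0.895, -0.446) and n = (−sin -26.5°, cos -26.5°) = (0.446, 0.895). F is at the origin and Z lies 39.5 along u from F, so Z = 39.5·u = (35.3, -17.6). Tangency of A1 to both parallel lines with radius 11.6 puts P and G at F ± 11.6·n: P = (5.18, 10.4), G = (-5.18, -10.4). Equal radii place M and U the same way about Z: M = Z + 11.6·n = (40.5, -7.24), U = Z − 11.6·n = (30.2, -28.0). Then |FU| = |U − F| = 41.2.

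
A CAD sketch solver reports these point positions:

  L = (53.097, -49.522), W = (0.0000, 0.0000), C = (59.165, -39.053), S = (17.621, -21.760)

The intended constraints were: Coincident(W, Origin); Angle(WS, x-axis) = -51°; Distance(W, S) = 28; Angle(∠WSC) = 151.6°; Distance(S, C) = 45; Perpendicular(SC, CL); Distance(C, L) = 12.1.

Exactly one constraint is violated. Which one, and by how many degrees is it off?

Perpendicular(SC, CL) — off by 7.50°.

W = (0.00, 0.00) ✓; WS at -51.00° ✓; |WS| = 28.00 ✓; ∠WSC = 151.6° ✓; |SC| = 45.00 ✓; ∠(SC, CL) = 97.50° ✗; |CL| = 12.10 ✓.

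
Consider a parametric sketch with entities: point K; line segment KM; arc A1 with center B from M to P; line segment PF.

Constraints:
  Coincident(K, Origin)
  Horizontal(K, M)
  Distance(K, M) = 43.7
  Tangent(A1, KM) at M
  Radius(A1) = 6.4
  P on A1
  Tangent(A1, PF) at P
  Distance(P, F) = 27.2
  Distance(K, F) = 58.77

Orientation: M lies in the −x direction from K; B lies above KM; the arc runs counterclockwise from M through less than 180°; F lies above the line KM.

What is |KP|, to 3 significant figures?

38.8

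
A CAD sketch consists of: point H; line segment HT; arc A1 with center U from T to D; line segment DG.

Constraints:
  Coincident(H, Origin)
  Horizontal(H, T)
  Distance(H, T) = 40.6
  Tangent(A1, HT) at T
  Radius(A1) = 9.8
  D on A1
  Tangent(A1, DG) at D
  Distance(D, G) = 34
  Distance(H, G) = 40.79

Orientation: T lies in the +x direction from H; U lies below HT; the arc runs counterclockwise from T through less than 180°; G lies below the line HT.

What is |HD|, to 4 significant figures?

32.19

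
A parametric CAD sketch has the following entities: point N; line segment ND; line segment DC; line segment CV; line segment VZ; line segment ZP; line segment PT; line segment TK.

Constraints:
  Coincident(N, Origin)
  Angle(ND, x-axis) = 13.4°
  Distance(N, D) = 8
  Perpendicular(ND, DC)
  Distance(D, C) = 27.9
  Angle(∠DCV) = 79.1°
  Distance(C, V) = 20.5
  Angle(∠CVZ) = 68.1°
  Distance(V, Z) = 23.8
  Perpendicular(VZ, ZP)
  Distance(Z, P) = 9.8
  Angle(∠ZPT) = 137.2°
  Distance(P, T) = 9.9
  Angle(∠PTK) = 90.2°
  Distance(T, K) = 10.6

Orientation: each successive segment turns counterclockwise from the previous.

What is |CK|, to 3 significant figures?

9.28

∠ZPT = 137.2° gives PT at 89.0° from the x-axis; with |PT| = 9.9, T = (6.77, 21.1). ∠PTK = 90.2° gives TK at 179° from the x-axis; with |TK| = 10.6, K = (-3.83, 21.3). Then |CK| = |K − C| = 9.28.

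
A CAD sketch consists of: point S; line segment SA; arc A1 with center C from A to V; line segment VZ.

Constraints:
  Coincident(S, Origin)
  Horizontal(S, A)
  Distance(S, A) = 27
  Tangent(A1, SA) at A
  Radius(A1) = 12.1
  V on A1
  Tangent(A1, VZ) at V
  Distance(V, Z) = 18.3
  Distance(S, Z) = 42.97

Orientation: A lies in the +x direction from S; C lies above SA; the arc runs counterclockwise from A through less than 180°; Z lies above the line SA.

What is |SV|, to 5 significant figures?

41.520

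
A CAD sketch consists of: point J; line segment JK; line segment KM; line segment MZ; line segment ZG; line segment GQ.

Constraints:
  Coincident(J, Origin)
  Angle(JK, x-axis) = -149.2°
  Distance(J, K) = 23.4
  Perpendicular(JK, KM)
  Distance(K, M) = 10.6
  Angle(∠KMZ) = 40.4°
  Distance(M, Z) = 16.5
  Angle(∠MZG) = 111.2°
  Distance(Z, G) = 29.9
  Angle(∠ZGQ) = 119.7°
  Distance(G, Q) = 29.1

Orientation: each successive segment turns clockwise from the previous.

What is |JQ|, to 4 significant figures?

63.05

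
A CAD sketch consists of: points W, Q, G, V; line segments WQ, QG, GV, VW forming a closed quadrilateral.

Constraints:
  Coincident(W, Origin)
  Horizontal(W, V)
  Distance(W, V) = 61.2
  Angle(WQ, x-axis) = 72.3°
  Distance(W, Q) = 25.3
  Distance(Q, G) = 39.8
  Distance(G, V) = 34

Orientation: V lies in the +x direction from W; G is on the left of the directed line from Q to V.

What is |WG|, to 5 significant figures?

56.151

Checks: |QG| = 39.80 ✓; |GV| = 34.00 ✓.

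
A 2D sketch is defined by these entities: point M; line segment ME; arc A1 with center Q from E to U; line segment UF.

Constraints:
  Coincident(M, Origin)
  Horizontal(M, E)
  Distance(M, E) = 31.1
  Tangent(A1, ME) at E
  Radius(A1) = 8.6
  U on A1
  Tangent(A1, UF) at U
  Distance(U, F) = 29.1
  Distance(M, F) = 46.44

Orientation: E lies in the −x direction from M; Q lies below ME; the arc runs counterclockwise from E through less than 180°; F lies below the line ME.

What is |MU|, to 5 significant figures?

40.748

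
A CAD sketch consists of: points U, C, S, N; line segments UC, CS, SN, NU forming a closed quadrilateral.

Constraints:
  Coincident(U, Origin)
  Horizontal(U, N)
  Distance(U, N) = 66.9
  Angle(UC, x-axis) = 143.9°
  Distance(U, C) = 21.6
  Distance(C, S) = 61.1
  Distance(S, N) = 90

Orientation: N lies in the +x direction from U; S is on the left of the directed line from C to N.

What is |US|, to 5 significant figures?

68.683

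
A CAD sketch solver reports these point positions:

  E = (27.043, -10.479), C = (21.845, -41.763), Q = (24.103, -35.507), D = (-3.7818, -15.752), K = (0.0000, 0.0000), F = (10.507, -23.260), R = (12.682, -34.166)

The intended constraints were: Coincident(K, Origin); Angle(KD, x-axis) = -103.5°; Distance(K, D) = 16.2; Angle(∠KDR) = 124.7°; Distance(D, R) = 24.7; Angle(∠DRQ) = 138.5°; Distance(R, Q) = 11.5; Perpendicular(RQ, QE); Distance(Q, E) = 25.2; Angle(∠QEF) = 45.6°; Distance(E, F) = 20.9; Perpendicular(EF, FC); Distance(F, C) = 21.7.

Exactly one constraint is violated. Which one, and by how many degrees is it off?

Perpendicular(EF, FC) — off by 6.20°.

K = (0.00, 0.00) ✓; KD at -103.5° ✓; |KD| = 16.20 ✓; ∠KDR = 124.7° ✓; |DR| = 24.70 ✓; ∠DRQ = 138.5° ✓; |RQ| = 11.50 ✓; ∠(RQ, QE) = 90.00° ✓; |QE| = 25.20 ✓; ∠QEF = 45.60° ✓; |EF| = 20.90 ✓; ∠(EF, FC) = 83.80° ✗; |FC| = 21.70 ✓.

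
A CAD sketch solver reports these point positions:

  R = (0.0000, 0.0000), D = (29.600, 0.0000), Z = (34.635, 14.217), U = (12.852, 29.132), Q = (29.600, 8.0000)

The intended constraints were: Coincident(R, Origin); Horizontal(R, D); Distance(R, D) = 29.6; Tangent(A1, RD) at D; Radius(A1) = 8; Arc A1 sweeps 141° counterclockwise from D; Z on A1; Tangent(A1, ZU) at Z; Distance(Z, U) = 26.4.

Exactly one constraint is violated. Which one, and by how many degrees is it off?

Tangent(A1, ZU) at Z — off by 4.60°.

R = (0.00, 0.00) ✓; R.y = 0.00, D.y = 0.00 ✓; |RD| = 29.60 ✓; ∠(QD, DR) = 90.00° ✓; |QD| = 8.000 ✓; bearing(Q→Z) − bearing(Q→D) = 141.0° ✓; |QZ| = 8.000 ✓; ∠(QZ, ZU) = 85.40° ✗; |ZU| = 26.40 ✓.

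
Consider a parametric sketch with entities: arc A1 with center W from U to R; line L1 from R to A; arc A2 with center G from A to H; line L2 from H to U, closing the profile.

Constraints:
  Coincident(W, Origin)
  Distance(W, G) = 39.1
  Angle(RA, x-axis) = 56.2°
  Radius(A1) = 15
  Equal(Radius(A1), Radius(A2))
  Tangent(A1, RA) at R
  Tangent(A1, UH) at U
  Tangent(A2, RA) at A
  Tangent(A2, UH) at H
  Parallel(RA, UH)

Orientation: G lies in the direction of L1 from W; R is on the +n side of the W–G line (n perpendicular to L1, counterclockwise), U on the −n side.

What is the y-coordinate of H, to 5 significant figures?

24.147

Tangency of A1 to both parallel lines with radius 15.0 puts R and U at W ± 15.0·n: R = (-12.465, 8.3444), U = (12.465, -8.3444). Equal radii place A and H the same way about G: A = G + 15.0·n = (9.2864, 40.836), H = G − 15.0·n = (34.216, 24.147). So H.y = 24.147.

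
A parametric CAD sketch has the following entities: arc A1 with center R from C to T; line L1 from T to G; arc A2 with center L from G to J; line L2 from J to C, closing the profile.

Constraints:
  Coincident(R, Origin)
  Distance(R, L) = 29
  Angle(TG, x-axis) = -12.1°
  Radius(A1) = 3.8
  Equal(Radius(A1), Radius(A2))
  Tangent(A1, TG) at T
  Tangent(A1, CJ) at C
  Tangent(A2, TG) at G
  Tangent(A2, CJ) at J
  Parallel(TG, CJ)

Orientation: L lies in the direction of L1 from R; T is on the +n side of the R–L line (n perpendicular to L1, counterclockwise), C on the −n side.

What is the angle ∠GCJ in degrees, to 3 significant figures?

14.7°

Tangency of A1 to both parallel lines with radius 3.8 puts T and C at R ± 3.8·n: T = (0.797, 3.72), C = (-0.797, -3.72). Equal radii place G and J the same way about L: G = L + 3.8·n = (29.2, -2.36), J = L − 3.8·n = (27.6, -9.79). Then cos ∠GCJ = CG·CJ / (|CG||CJ|), giving 14.7°.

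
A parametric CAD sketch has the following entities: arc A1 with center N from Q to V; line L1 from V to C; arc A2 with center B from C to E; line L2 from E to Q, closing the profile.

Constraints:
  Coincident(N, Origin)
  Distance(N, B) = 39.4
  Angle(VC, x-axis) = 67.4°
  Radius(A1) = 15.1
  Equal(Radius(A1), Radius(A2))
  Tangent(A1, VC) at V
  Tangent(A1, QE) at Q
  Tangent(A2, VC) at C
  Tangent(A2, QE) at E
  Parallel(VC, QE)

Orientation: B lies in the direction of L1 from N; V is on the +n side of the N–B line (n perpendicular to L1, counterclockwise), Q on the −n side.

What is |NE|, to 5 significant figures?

42.194

The slot axis is L1's direction at 67.4°, so u = (cos 67.4°, sin 67.4°) = (0.38430, 0.92321) and n = (−sin 67.4°, cos 67.4°) = (-0.92321, 0.38430). N is at the origin and B lies 39.4 along u from N, so B = 39.4·u = (15.141, 36.374). Tangency of A1 to both parallel lines with radius 15.1 puts V and Q at N ± 15.1·n: V = (-13.940, 5.8029), Q = (13.940, -5.8029). Equal radii place C and E the same way about B: C = B + 15.1·n = (1.2008, 42.177), E = B − 15.1·n = (29.082, 30.572). Then |NE| = |E − N| = 42.194.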